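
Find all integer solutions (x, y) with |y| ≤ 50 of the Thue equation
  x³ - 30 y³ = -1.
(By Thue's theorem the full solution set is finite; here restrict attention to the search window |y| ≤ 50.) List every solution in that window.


The equation is x³ - 30y³ = -1. For fixed y, x³ = 30·y³ − 1, so a solution requires the RHS to be a perfect cube.
Strategy: iterate y from -50 to 50, compute RHS = 30·y³ − 1, and check whether it is a (positive or negative) perfect cube.
Check small values of y:
  y = 0: RHS = -1 = (-1)³ ⇒ x = -1 works.
  y = 1: RHS = 29 is not a perfect cube.
  y = -1: RHS = -31 is not a perfect cube.
  y = 2: RHS = 239 is not a perfect cube.
  y = -2: RHS = -241 is not a perfect cube.
  y = 3: RHS = 809 is not a perfect cube.
  y = -3: RHS = -811 is not a perfect cube.
Continuing the search up to |y| = 50 finds no further solutions beyond those listed.
Collected solutions: (-1, 0).

Solutions (with |y| ≤ 50): (-1, 0).


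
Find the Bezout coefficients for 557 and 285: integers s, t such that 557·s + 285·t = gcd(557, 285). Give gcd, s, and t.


Euclidean algorithm on (557, 285) — divide until remainder is 0:
  557 = 1 · 285 + 272
  285 = 1 · 272 + 13
  272 = 20 · 13 + 12
  13 = 1 · 12 + 1
  12 = 12 · 1 + 0
gcd(557, 285) = 1.
Track Bezout coefficients alongside the remainders: start with r₀ = 557 = a·1 + b·0 (s = 1, t = 0) and r₁ = 285 = a·0 + b·1 (s = 0, t = 1); each new remainder r_{k+1} = r_{k-1} − q_k·r_k inherits s_{k+1} = s_{k-1} − q_k·s_k, t_{k+1} = t_{k-1} − q_k·t_k, so r_k = a·s_k + b·t_k at every step:
  q = 1: r = 272, s = 1 − 1·0 = 1, t = 0 − 1·1 = -1  (check: 557·1 + 285·(-1) = 272)
  q = 1: r = 13, s = 0 − 1·1 = -1, t = 1 − 1·(-1) = 2  (check: 557·(-1) + 285·2 = 13)
  q = 20: r = 12, s = 1 − 20·(-1) = 21, t = -1 − 20·2 = -41  (check: 557·21 + 285·(-41) = 12)
  q = 1: r = 1, s = -1 − 1·21 = -22, t = 2 − 1·(-41) = 43  (check: 557·(-22) + 285·43 = 1)
The row with r = 1 (the gcd) gives the Bezout coefficients s = -22, t = 43.
Result: 557 · (-22) + 285 · (43) = 1.

gcd(557, 285) = 1; s = -22, t = 43 (check: 557·(-22) + 285·43 = 1).


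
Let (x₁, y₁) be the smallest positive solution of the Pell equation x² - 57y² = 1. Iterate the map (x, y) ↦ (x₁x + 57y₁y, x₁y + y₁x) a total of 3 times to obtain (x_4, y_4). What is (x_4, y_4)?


Step 1: Find the fundamental solution (x₁, y₁) of x² - 57y² = 1.
  Expand √57 as a continued fraction. a₀ = ⌊√57⌋ = 7; iterate m_{k+1} = d_k·a_k − m_k, d_{k+1} = (57 − m_{k+1}²)/d_k, a_{k+1} = ⌊(a₀ + m_{k+1})/d_{k+1}⌋ (starting m₀ = 0, d₀ = 1), with convergents p_k = a_k·p_{k-1} + p_{k-2}, q_k = a_k·q_{k-1} + q_{k-2} (p₋₁ = 1, q₋₁ = 0):
  k = 0: a₀ = 7; p₀/q₀ = 7/1; p₀² − 57·q₀² = 49 − 57 = -8.
  k = 1: m = 7, d = 8, a = ⌊(7 + 7)/8⌋ = 1; p/q = (1·7 + 1)/(1·1 + 0) = 8/1; p² − 57·q² = 64 − 57 = 7.
  k = 2: m = 1, d = 7, a = ⌊(7 + 1)/7⌋ = 1; p/q = (1·8 + 7)/(1·1 + 1) = 15/2; p² − 57·q² = 225 − 228 = -3.
  k = 3: m = 6, d = 3, a = ⌊(7 + 6)/3⌋ = 4; p/q = (4·15 + 8)/(4·2 + 1) = 68/9; p² − 57·q² = 4624 − 4617 = 7.
  k = 4: m = 6, d = 7, a = ⌊(7 + 6)/7⌋ = 1; p/q = (1·68 + 15)/(1·9 + 2) = 83/11; p² − 57·q² = 6889 − 6897 = -8.
  k = 5: m = 1, d = 8, a = ⌊(7 + 1)/8⌋ = 1; p/q = (1·83 + 68)/(1·11 + 9) = 151/20; p² − 57·q² = 22801 − 22800 = 1.
  The first convergent with p² − 57·q² = 1 gives the fundamental solution (x₁, y₁) = (151, 20).
Step 2: Apply the recurrence (x_{n+1}, y_{n+1}) = (x₁x_n + 57y₁y_n, x₁y_n + y₁x_n) repeatedly.
  From (x_1, y_1) = (151, 20): x_2 = 151·151 + 57·20·20 = 45601; y_2 = 151·20 + 20·151 = 6040.
  From (x_2, y_2) = (45601, 6040): x_3 = 151·45601 + 57·20·6040 = 13771351; y_3 = 151·6040 + 20·45601 = 1824060.
  From (x_3, y_3) = (13771351, 1824060): x_4 = 151·13771351 + 57·20·1824060 = 4158902401; y_4 = 151·1824060 + 20·13771351 = 550860080.
Step 3: Verify x_4² - 57·y_4² = 17296469181043564801 - 17296469181043564800 = 1 (should be 1). ✓

(x_1, y_1) = (151, 20); (x_4, y_4) = (4158902401, 550860080).


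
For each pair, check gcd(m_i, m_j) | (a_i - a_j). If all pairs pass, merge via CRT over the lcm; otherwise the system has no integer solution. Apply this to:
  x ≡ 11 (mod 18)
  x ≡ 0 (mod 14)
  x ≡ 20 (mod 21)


Moduli 18, 14, 21 are not pairwise coprime, so CRT works modulo lcm(m_i) when all pairwise compatibility conditions hold.
Pairwise compatibility: gcd(m_i, m_j) must divide a_i - a_j for every pair.
Merge one congruence at a time:
  Start: x ≡ 11 (mod 18).
  Combine with x ≡ 0 (mod 14): gcd(18, 14) = 2, and 0 - 11 = -11 is NOT divisible by 2.
    ⇒ system is inconsistent (no integer solution).

No solution (the system is inconsistent).


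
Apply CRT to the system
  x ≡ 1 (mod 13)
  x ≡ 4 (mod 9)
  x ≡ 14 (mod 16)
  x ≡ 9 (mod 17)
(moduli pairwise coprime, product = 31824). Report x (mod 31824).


Product of moduli M = 13 · 9 · 16 · 17 = 31824.
Merge one congruence at a time:
  Start: x ≡ 1 (mod 13).
  Combine with x ≡ 4 (mod 9); new modulus lcm = 117.
    Write x = 1 + 13·t and substitute into x ≡ 4 (mod 9): 13·t ≡ 4 − 1 = 3 (mod 9).
    Reduce coefficients mod 9: 4·t ≡ 3 (mod 9).
    The inverse of 4 mod 9 is 7 (since 4·7 = 28 = 3·9 + 1), so t ≡ 7·3 = 21 ≡ 3 (mod 9).
    Then x = 1 + 13·3 = 40, valid modulo lcm(13, 9) = 117: x ≡ 40 (mod 117).
  Combine with x ≡ 14 (mod 16); new modulus lcm = 1872.
    Write x = 40 + 117·t and substitute into x ≡ 14 (mod 16): 117·t ≡ 14 − 40 = -26 (mod 16).
    Reduce coefficients mod 16: 5·t ≡ 6 (mod 16).
    The inverse of 5 mod 16 is 13 (since 5·13 = 65 = 4·16 + 1), so t ≡ 13·6 = 78 ≡ 14 (mod 16).
    Then x = 40 + 117·14 = 1678, valid modulo lcm(117, 16) = 1872: x ≡ 1678 (mod 1872).
  Combine with x ≡ 9 (mod 17); new modulus lcm = 31824.
    Write x = 1678 + 1872·t and substitute into x ≡ 9 (mod 17): 1872·t ≡ 9 − 1678 = -1669 (mod 17).
    Reduce coefficients mod 17: 2·t ≡ 14 (mod 17).
    The inverse of 2 mod 17 is 9 (since 2·9 = 18 = 1·17 + 1), so t ≡ 9·14 = 126 ≡ 7 (mod 17).
    Then x = 1678 + 1872·7 = 14782, valid modulo lcm(1872, 17) = 31824: x ≡ 14782 (mod 31824).
Verify against each original: 14782 mod 13 = 1, 14782 mod 9 = 4, 14782 mod 16 = 14, 14782 mod 17 = 9.

x ≡ 14782 (mod 31824).


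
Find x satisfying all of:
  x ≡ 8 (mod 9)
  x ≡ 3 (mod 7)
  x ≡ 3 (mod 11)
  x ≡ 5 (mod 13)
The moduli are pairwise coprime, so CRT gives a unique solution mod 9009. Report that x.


Product of moduli M = 9 · 7 · 11 · 13 = 9009.
Merge one congruence at a time:
  Start: x ≡ 8 (mod 9).
  Combine with x ≡ 3 (mod 7); new modulus lcm = 63.
    Write x = 8 + 9·t and substitute into x ≡ 3 (mod 7): 9·t ≡ 3 − 8 = -5 (mod 7).
    Reduce coefficients mod 7: 2·t ≡ 2 (mod 7).
    The inverse of 2 mod 7 is 4 (since 2·4 = 8 = 1·7 + 1), so t ≡ 4·2 = 8 ≡ 1 (mod 7).
    Then x = 8 + 9·1 = 17, valid modulo lcm(9, 7) = 63: x ≡ 17 (mod 63).
  Combine with x ≡ 3 (mod 11); new modulus lcm = 693.
    Write x = 17 + 63·t and substitute into x ≡ 3 (mod 11): 63·t ≡ 3 − 17 = -14 (mod 11).
    Reduce coefficients mod 11: 8·t ≡ 8 (mod 11).
    The inverse of 8 mod 11 is 7 (since 8·7 = 56 = 5·11 + 1), so t ≡ 7·8 = 56 ≡ 1 (mod 11).
    Then x = 17 + 63·1 = 80, valid modulo lcm(63, 11) = 693: x ≡ 80 (mod 693).
  Combine with x ≡ 5 (mod 13); new modulus lcm = 9009.
    Write x = 80 + 693·t and substitute into x ≡ 5 (mod 13): 693·t ≡ 5 − 80 = -75 (mod 13).
    Reduce coefficients mod 13: 4·t ≡ 3 (mod 13).
    The inverse of 4 mod 13 is 10 (since 4·10 = 40 = 3·13 + 1), so t ≡ 10·3 = 30 ≡ 4 (mod 13).
    Then x = 80 + 693·4 = 2852, valid modulo lcm(693, 13) = 9009: x ≡ 2852 (mod 9009).
Verify against each original: 2852 mod 9 = 8, 2852 mod 7 = 3, 2852 mod 11 = 3, 2852 mod 13 = 5.

x ≡ 2852 (mod 9009).


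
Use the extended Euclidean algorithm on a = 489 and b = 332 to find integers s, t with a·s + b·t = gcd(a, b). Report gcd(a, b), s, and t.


Euclidean algorithm on (489, 332) — divide until remainder is 0:
  489 = 1 · 332 + 157
  332 = 2 · 157 + 18
  157 = 8 · 18 + 13
  18 = 1 · 13 + 5
  13 = 2 · 5 + 3
  5 = 1 · 3 + 2
  3 = 1 · 2 + 1
  2 = 2 · 1 + 0
gcd(489, 332) = 1.
Track Bezout coefficients alongside the remainders: start with r₀ = 489 = a·1 + b·0 (s = 1, t = 0) and r₁ = 332 = a·0 + b·1 (s = 0, t = 1); each new remainder r_{k+1} = r_{k-1} − q_k·r_k inherits s_{k+1} = s_{k-1} − q_k·s_k, t_{k+1} = t_{k-1} − q_k·t_k, so r_k = a·s_k + b·t_k at every step:
  q = 1: r = 157, s = 1 − 1·0 = 1, t = 0 − 1·1 = -1  (check: 489·1 + 332·(-1) = 157)
  q = 2: r = 18, s = 0 − 2·1 = -2, t = 1 − 2·(-1) = 3  (check: 489·(-2) + 332·3 = 18)
  q = 8: r = 13, s = 1 − 8·(-2) = 17, t = -1 − 8·3 = -25  (check: 489·17 + 332·(-25) = 13)
  q = 1: r = 5, s = -2 − 1·17 = -19, t = 3 − 1·(-25) = 28  (check: 489·(-19) + 332·28 = 5)
  q = 2: r = 3, s = 17 − 2·(-19) = 55, t = -25 − 2·28 = -81  (check: 489·55 + 332·(-81) = 3)
  q = 1: r = 2, s = -19 − 1·55 = -74, t = 28 − 1·(-81) = 109  (check: 489·(-74) + 332·109 = 2)
  q = 1: r = 1, s = 55 − 1·(-74) = 129, t = -81 − 1·109 = -190  (check: 489·129 + 332·(-190) = 1)
The row with r = 1 (the gcd) gives the Bezout coefficients s = 129, t = -190.
Result: 489 · (129) + 332 · (-190) = 1.

gcd(489, 332) = 1; s = 129, t = -190 (check: 489·129 + 332·(-190) = 1).


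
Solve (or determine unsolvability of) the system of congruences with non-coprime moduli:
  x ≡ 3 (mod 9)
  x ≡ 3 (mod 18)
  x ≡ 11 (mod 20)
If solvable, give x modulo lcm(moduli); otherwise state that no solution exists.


Moduli 9, 18, 20 are not pairwise coprime, so CRT works modulo lcm(m_i) when all pairwise compatibility conditions hold.
Pairwise compatibility: gcd(m_i, m_j) must divide a_i - a_j for every pair.
Merge one congruence at a time:
  Start: x ≡ 3 (mod 9).
  Combine with x ≡ 3 (mod 18): gcd(9, 18) = 9; 3 - 3 = 0, which IS divisible by 9, so compatible.
    Write x = 3 + 9·t and substitute into x ≡ 3 (mod 18): 9·t ≡ 3 − 3 = 0 (mod 18).
    Divide the congruence (and modulus) by g = 9: 1·t ≡ 0 (mod 2).
    So t ≡ 0 (mod 2).
    Then x = 3 + 9·0 = 3, valid modulo lcm(9, 18) = 18: x ≡ 3 (mod 18).
  Combine with x ≡ 11 (mod 20): gcd(18, 20) = 2; 11 - 3 = 8, which IS divisible by 2, so compatible.
    Write x = 3 + 18·t and substitute into x ≡ 11 (mod 20): 18·t ≡ 11 − 3 = 8 (mod 20).
    Divide the congruence (and modulus) by g = 2: 9·t ≡ 4 (mod 10).
    The inverse of 9 mod 10 is 9 (since 9·9 = 81 = 8·10 + 1), so t ≡ 9·4 = 36 ≡ 6 (mod 10).
    Then x = 3 + 18·6 = 111, valid modulo lcm(18, 20) = 180: x ≡ 111 (mod 180).
Verify: 111 mod 9 = 3, 111 mod 18 = 3, 111 mod 20 = 11.

x ≡ 111 (mod 180).


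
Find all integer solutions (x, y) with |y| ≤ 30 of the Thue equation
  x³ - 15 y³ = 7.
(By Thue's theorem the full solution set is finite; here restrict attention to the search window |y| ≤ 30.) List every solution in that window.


The equation is x³ - 15y³ = 7. For fixed y, x³ = 15·y³ + 7, so a solution requires the RHS to be a perfect cube.
Strategy: iterate y from -30 to 30, compute RHS = 15·y³ + 7, and check whether it is a (positive or negative) perfect cube.
Check small values of y:
  y = 0: RHS = 7 is not a perfect cube.
  y = 1: RHS = 22 is not a perfect cube.
  y = -1: RHS = -8 = (-2)³ ⇒ x = -2 works.
  y = 2: RHS = 127 is not a perfect cube.
  y = -2: RHS = -113 is not a perfect cube.
  y = 3: RHS = 412 is not a perfect cube.
  y = -3: RHS = -398 is not a perfect cube.
Continuing the search up to |y| = 30 finds no further solutions beyond those listed.
Collected solutions: (-2, -1).

Solutions (with |y| ≤ 30): (-2, -1).


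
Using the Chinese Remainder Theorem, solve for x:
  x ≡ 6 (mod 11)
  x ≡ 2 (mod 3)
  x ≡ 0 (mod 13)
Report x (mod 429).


Moduli 11, 3, 13 are pairwise coprime; by CRT there is a unique solution modulo M = 11 · 3 · 13 = 429.
Solve pairwise, accumulating the modulus:
  Start with x ≡ 6 (mod 11).
  Combine with x ≡ 2 (mod 3): since gcd(11, 3) = 1, we get a unique residue mod 33.
    Write x = 6 + 11·t and substitute into x ≡ 2 (mod 3): 11·t ≡ 2 − 6 = -4 (mod 3).
    Reduce coefficients mod 3: 2·t ≡ 2 (mod 3).
    The inverse of 2 mod 3 is 2 (since 2·2 = 4 = 1·3 + 1), so t ≡ 2·2 = 4 ≡ 1 (mod 3).
    Then x = 6 + 11·1 = 17, valid modulo lcm(11, 3) = 33: x ≡ 17 (mod 33).
  Combine with x ≡ 0 (mod 13): since gcd(33, 13) = 1, we get a unique residue mod 429.
    Write x = 17 + 33·t and substitute into x ≡ 0 (mod 13): 33·t ≡ 0 − 17 = -17 (mod 13).
    Reduce coefficients mod 13: 7·t ≡ 9 (mod 13).
    The inverse of 7 mod 13 is 2 (since 7·2 = 14 = 1·13 + 1), so t ≡ 2·9 = 18 ≡ 5 (mod 13).
    Then x = 17 + 33·5 = 182, valid modulo lcm(33, 13) = 429: x ≡ 182 (mod 429).
Verify: 182 mod 11 = 6 ✓, 182 mod 3 = 2 ✓, 182 mod 13 = 0 ✓.

x ≡ 182 (mod 429).


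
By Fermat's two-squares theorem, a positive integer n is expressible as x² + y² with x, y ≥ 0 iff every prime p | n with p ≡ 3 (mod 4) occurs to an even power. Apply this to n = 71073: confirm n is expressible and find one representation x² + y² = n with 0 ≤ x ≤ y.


Step 1: Factor n = 71073 = 3^2 · 53 · 149.
Step 2: Check the mod-4 condition on each prime factor: 3 ≡ 3 (mod 4), exponent 2 (must be even); 53 ≡ 1 (mod 4), exponent 1; 149 ≡ 1 (mod 4), exponent 1.
All primes ≡ 3 (mod 4) appear to even exponent (or don't appear), so by the two-squares theorem n IS expressible as a sum of two squares.
Step 3: Build a representation. Group n = k² · m with k = 3 and m = 53 · 149 = 7897 (a product of primes ≡ 1 (mod 4)); a representation of m scales to one of n via (k·x)² + (k·y)² = k²(x² + y²). Each prime p ≡ 1 (mod 4) is itself a sum of two squares; find a² by testing p − a² for a perfect square:
  53: 53 − 1² = 52, 53 − 2² = 49 = 7² ⇒ 53 = 2² + 7².
  149: 149 − 1² = 148, 149 − 2² = 145, 149 − 3² = 140, 149 − 4² = 133, 149 − 5² = 124, 149 − 6² = 113, 149 − 7² = 100 = 10² ⇒ 149 = 7² + 10².
  Combine using the Brahmagupta–Fibonacci identity (a² + b²)(c² + d²) = (ac − bd)² + (ad + bc)² = (ac + bd)² + (ad − bc)²:
  53 · 149 = 7897: from (2² + 7²)(7² + 10²), take (2·7 − 7·10, 2·10 + 7·7) = (14 − 70, 20 + 49) = (-56, 69); dropping signs (only squares matter) gives (56, 69); check 56² + 69² = 3136 + 4761 = 7897 ✓.
  Scale by k = 3: (3·56, 3·69) = (168, 207).
Step 4: Order so x ≤ y and verify: 168² + 207² = 28224 + 42849 = 71073 = n. ✓

n = 71073 = 168² + 207² (one valid representation with x ≤ y).


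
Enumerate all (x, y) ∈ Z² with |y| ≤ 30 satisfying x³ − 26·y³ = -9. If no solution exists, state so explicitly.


The equation is x³ - 26y³ = -9. For fixed y, x³ = 26·y³ − 9, so a solution requires the RHS to be a perfect cube.
Strategy: iterate y from -30 to 30, compute RHS = 26·y³ − 9, and check whether it is a (positive or negative) perfect cube.
Check small values of y:
  y = 0: RHS = -9 is not a perfect cube.
  y = 1: RHS = 17 is not a perfect cube.
  y = -1: RHS = -35 is not a perfect cube.
  y = 2: RHS = 199 is not a perfect cube.
  y = -2: RHS = -217 is not a perfect cube.
  y = 3: RHS = 693 is not a perfect cube.
  y = -3: RHS = -711 is not a perfect cube.
Continuing the search up to |y| = 30 finds no solutions either.
No (x, y) in the scanned range satisfies the equation.

No integer solutions with |y| ≤ 30.


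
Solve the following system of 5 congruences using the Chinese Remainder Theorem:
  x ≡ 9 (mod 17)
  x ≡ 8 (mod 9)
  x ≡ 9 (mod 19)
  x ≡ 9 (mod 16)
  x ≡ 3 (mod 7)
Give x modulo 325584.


Product of moduli M = 17 · 9 · 19 · 16 · 7 = 325584.
Merge one congruence at a time:
  Start: x ≡ 9 (mod 17).
  Combine with x ≡ 8 (mod 9); new modulus lcm = 153.
    Write x = 9 + 17·t and substitute into x ≡ 8 (mod 9): 17·t ≡ 8 − 9 = -1 (mod 9).
    Reduce coefficients mod 9: 8·t ≡ 8 (mod 9).
    The inverse of 8 mod 9 is 8 (since 8·8 = 64 = 7·9 + 1), so t ≡ 8·8 = 64 ≡ 1 (mod 9).
    Then x = 9 + 17·1 = 26, valid modulo lcm(17, 9) = 153: x ≡ 26 (mod 153).
  Combine with x ≡ 9 (mod 19); new modulus lcm = 2907.
    Write x = 26 + 153·t and substitute into x ≡ 9 (mod 19): 153·t ≡ 9 − 26 = -17 (mod 19).
    Reduce coefficients mod 19: 1·t ≡ 2 (mod 19).
    So t ≡ 2 (mod 19).
    Then x = 26 + 153·2 = 332, valid modulo lcm(153, 19) = 2907: x ≡ 332 (mod 2907).
  Combine with x ≡ 9 (mod 16); new modulus lcm = 46512.
    Write x = 332 + 2907·t and substitute into x ≡ 9 (mod 16): 2907·t ≡ 9 − 332 = -323 (mod 16).
    Reduce coefficients mod 16: 11·t ≡ 13 (mod 16).
    The inverse of 11 mod 16 is 3 (since 11·3 = 33 = 2·16 + 1), so t ≡ 3·13 = 39 ≡ 7 (mod 16).
    Then x = 332 + 2907·7 = 20681, valid modulo lcm(2907, 16) = 46512: x ≡ 20681 (mod 46512).
  Combine with x ≡ 3 (mod 7); new modulus lcm = 325584.
    Write x = 20681 + 46512·t and substitute into x ≡ 3 (mod 7): 46512·t ≡ 3 − 20681 = -20678 (mod 7).
    Reduce coefficients mod 7: 4·t ≡ 0 (mod 7).
    The inverse of 4 mod 7 is 2 (since 4·2 = 8 = 1·7 + 1), so t ≡ 2·0 = 0 ≡ 0 (mod 7).
    Then x = 20681 + 46512·0 = 20681, valid modulo lcm(46512, 7) = 325584: x ≡ 20681 (mod 325584).
Verify against each original: 20681 mod 17 = 9, 20681 mod 9 = 8, 20681 mod 19 = 9, 20681 mod 16 = 9, 20681 mod 7 = 3.

x ≡ 20681 (mod 325584).


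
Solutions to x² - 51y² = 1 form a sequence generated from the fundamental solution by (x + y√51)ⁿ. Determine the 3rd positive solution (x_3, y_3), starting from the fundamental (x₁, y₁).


Step 1: Find the fundamental solution (x₁, y₁) of x² - 51y² = 1.
  Expand √51 as a continued fraction. a₀ = ⌊√51⌋ = 7; iterate m_{k+1} = d_k·a_k − m_k, d_{k+1} = (51 − m_{k+1}²)/d_k, a_{k+1} = ⌊(a₀ + m_{k+1})/d_{k+1}⌋ (starting m₀ = 0, d₀ = 1), with convergents p_k = a_k·p_{k-1} + p_{k-2}, q_k = a_k·q_{k-1} + q_{k-2} (p₋₁ = 1, q₋₁ = 0):
  k = 0: a₀ = 7; p₀/q₀ = 7/1; p₀² − 51·q₀² = 49 − 51 = -2.
  k = 1: m = 7, d = 2, a = ⌊(7 + 7)/2⌋ = 7; p/q = (7·7 + 1)/(7·1 + 0) = 50/7; p² − 51·q² = 2500 − 2499 = 1.
  The first convergent with p² − 51·q² = 1 gives the fundamental solution (x₁, y₁) = (50, 7).
Step 2: Apply the recurrence (x_{n+1}, y_{n+1}) = (x₁x_n + 51y₁y_n, x₁y_n + y₁x_n) repeatedly.
  From (x_1, y_1) = (50, 7): x_2 = 50·50 + 51·7·7 = 4999; y_2 = 50·7 + 7·50 = 700.
  From (x_2, y_2) = (4999, 700): x_3 = 50·4999 + 51·7·700 = 499850; y_3 = 50·700 + 7·4999 = 69993.
Step 3: Verify x_3² - 51·y_3² = 249850022500 - 249850022499 = 1 (should be 1). ✓

(x_1, y_1) = (50, 7); (x_3, y_3) = (499850, 69993).


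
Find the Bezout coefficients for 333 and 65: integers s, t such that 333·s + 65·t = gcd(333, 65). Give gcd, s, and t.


Euclidean algorithm on (333, 65) — divide until remainder is 0:
  333 = 5 · 65 + 8
  65 = 8 · 8 + 1
  8 = 8 · 1 + 0
gcd(333, 65) = 1.
Track Bezout coefficients alongside the remainders: start with r₀ = 333 = a·1 + b·0 (s = 1, t = 0) and r₁ = 65 = a·0 + b·1 (s = 0, t = 1); each new remainder r_{k+1} = r_{k-1} − q_k·r_k inherits s_{k+1} = s_{k-1} − q_k·s_k, t_{k+1} = t_{k-1} − q_k·t_k, so r_k = a·s_k + b·t_k at every step:
  q = 5: r = 8, s = 1 − 5·0 = 1, t = 0 − 5·1 = -5  (check: 333·1 + 65·(-5) = 8)
  q = 8: r = 1, s = 0 − 8·1 = -8, t = 1 − 8·(-5) = 41  (check: 333·(-8) + 65·41 = 1)
The row with r = 1 (the gcd) gives the Bezout coefficients s = -8, t = 41.
Result: 333 · (-8) + 65 · (41) = 1.

gcd(333, 65) = 1; s = -8, t = 41 (check: 333·(-8) + 65·41 = 1).


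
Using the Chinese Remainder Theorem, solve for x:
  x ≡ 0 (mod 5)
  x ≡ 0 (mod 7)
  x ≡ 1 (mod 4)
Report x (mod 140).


Moduli 5, 7, 4 are pairwise coprime; by CRT there is a unique solution modulo M = 5 · 7 · 4 = 140.
Solve pairwise, accumulating the modulus:
  Start with x ≡ 0 (mod 5).
  Combine with x ≡ 0 (mod 7): since gcd(5, 7) = 1, we get a unique residue mod 35.
    Write x = 0 + 5·t and substitute into x ≡ 0 (mod 7): 5·t ≡ 0 − 0 = 0 (mod 7).
    The inverse of 5 mod 7 is 3 (since 5·3 = 15 = 2·7 + 1), so t ≡ 3·0 = 0 ≡ 0 (mod 7).
    Then x = 0 + 5·0 = 0, valid modulo lcm(5, 7) = 35: x ≡ 0 (mod 35).
  Combine with x ≡ 1 (mod 4): since gcd(35, 4) = 1, we get a unique residue mod 140.
    Write x = 0 + 35·t and substitute into x ≡ 1 (mod 4): 35·t ≡ 1 − 0 = 1 (mod 4).
    Reduce coefficients mod 4: 3·t ≡ 1 (mod 4).
    The inverse of 3 mod 4 is 3 (since 3·3 = 9 = 2·4 + 1), so t ≡ 3·1 = 3 ≡ 3 (mod 4).
    Then x = 0 + 35·3 = 105, valid modulo lcm(35, 4) = 140: x ≡ 105 (mod 140).
Verify: 105 mod 5 = 0 ✓, 105 mod 7 = 0 ✓, 105 mod 4 = 1 ✓.

x ≡ 105 (mod 140).


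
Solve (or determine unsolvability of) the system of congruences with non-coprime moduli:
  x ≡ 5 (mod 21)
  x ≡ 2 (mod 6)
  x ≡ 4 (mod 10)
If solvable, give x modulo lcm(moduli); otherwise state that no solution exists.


Moduli 21, 6, 10 are not pairwise coprime, so CRT works modulo lcm(m_i) when all pairwise compatibility conditions hold.
Pairwise compatibility: gcd(m_i, m_j) must divide a_i - a_j for every pair.
Merge one congruence at a time:
  Start: x ≡ 5 (mod 21).
  Combine with x ≡ 2 (mod 6): gcd(21, 6) = 3; 2 - 5 = -3, which IS divisible by 3, so compatible.
    Write x = 5 + 21·t and substitute into x ≡ 2 (mod 6): 21·t ≡ 2 − 5 = -3 (mod 6).
    Divide the congruence (and modulus) by g = 3: 7·t ≡ -1 (mod 2).
    Reduce coefficients mod 2: 1·t ≡ 1 (mod 2).
    So t ≡ 1 (mod 2).
    Then x = 5 + 21·1 = 26, valid modulo lcm(21, 6) = 42: x ≡ 26 (mod 42).
  Combine with x ≡ 4 (mod 10): gcd(42, 10) = 2; 4 - 26 = -22, which IS divisible by 2, so compatible.
    Write x = 26 + 42·t and substitute into x ≡ 4 (mod 10): 42·t ≡ 4 − 26 = -22 (mod 10).
    Divide the congruence (and modulus) by g = 2: 21·t ≡ -11 (mod 5).
    Reduce coefficients mod 5: 1·t ≡ 4 (mod 5).
    So t ≡ 4 (mod 5).
    Then x = 26 + 42·4 = 194, valid modulo lcm(42, 10) = 210: x ≡ 194 (mod 210).
Verify: 194 mod 21 = 5, 194 mod 6 = 2, 194 mod 10 = 4.

x ≡ 194 (mod 210).


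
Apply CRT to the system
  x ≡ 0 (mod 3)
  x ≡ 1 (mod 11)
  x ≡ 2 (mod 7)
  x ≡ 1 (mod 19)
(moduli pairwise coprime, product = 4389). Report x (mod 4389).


Product of moduli M = 3 · 11 · 7 · 19 = 4389.
Merge one congruence at a time:
  Start: x ≡ 0 (mod 3).
  Combine with x ≡ 1 (mod 11); new modulus lcm = 33.
    Write x = 0 + 3·t and substitute into x ≡ 1 (mod 11): 3·t ≡ 1 − 0 = 1 (mod 11).
    The inverse of 3 mod 11 is 4 (since 3·4 = 12 = 1·11 + 1), so t ≡ 4·1 = 4 ≡ 4 (mod 11).
    Then x = 0 + 3·4 = 12, valid modulo lcm(3, 11) = 33: x ≡ 12 (mod 33).
  Combine with x ≡ 2 (mod 7); new modulus lcm = 231.
    Write x = 12 + 33·t and substitute into x ≡ 2 (mod 7): 33·t ≡ 2 − 12 = -10 (mod 7).
    Reduce coefficients mod 7: 5·t ≡ 4 (mod 7).
    The inverse of 5 mod 7 is 3 (since 5·3 = 15 = 2·7 + 1), so t ≡ 3·4 = 12 ≡ 5 (mod 7).
    Then x = 12 + 33·5 = 177, valid modulo lcm(33, 7) = 231: x ≡ 177 (mod 231).
  Combine with x ≡ 1 (mod 19); new modulus lcm = 4389.
    Write x = 177 + 231·t and substitute into x ≡ 1 (mod 19): 231·t ≡ 1 − 177 = -176 (mod 19).
    Reduce coefficients mod 19: 3·t ≡ 14 (mod 19).
    The inverse of 3 mod 19 is 13 (since 3·13 = 39 = 2·19 + 1), so t ≡ 13·14 = 182 ≡ 11 (mod 19).
    Then x = 177 + 231·11 = 2718, valid modulo lcm(231, 19) = 4389: x ≡ 2718 (mod 4389).
Verify against each original: 2718 mod 3 = 0, 2718 mod 11 = 1, 2718 mod 7 = 2, 2718 mod 19 = 1.

x ≡ 2718 (mod 4389).


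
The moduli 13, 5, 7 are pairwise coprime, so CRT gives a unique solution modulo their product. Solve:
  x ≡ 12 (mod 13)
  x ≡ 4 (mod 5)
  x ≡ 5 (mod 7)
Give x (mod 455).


Moduli 13, 5, 7 are pairwise coprime; by CRT there is a unique solution modulo M = 13 · 5 · 7 = 455.
Solve pairwise, accumulating the modulus:
  Start with x ≡ 12 (mod 13).
  Combine with x ≡ 4 (mod 5): since gcd(13, 5) = 1, we get a unique residue mod 65.
    Write x = 12 + 13·t and substitute into x ≡ 4 (mod 5): 13·t ≡ 4 − 12 = -8 (mod 5).
    Reduce coefficients mod 5: 3·t ≡ 2 (mod 5).
    The inverse of 3 mod 5 is 2 (since 3·2 = 6 = 1·5 + 1), so t ≡ 2·2 = 4 ≡ 4 (mod 5).
    Then x = 12 + 13·4 = 64, valid modulo lcm(13, 5) = 65: x ≡ 64 (mod 65).
  Combine with x ≡ 5 (mod 7): since gcd(65, 7) = 1, we get a unique residue mod 455.
    Write x = 64 + 65·t and substitute into x ≡ 5 (mod 7): 65·t ≡ 5 − 64 = -59 (mod 7).
    Reduce coefficients mod 7: 2·t ≡ 4 (mod 7).
    The inverse of 2 mod 7 is 4 (since 2·4 = 8 = 1·7 + 1), so t ≡ 4·4 = 16 ≡ 2 (mod 7).
    Then x = 64 + 65·2 = 194, valid modulo lcm(65, 7) = 455: x ≡ 194 (mod 455).
Verify: 194 mod 13 = 12 ✓, 194 mod 5 = 4 ✓, 194 mod 7 = 5 ✓.

x ≡ 194 (mod 455).


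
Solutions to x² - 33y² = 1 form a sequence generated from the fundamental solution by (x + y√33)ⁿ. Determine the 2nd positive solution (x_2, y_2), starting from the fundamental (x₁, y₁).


Step 1: Find the fundamental solution (x₁, y₁) of x² - 33y² = 1.
  Expand √33 as a continued fraction. a₀ = ⌊√33⌋ = 5; iterate m_{k+1} = d_k·a_k − m_k, d_{k+1} = (33 − m_{k+1}²)/d_k, a_{k+1} = ⌊(a₀ + m_{k+1})/d_{k+1}⌋ (starting m₀ = 0, d₀ = 1), with convergents p_k = a_k·p_{k-1} + p_{k-2}, q_k = a_k·q_{k-1} + q_{k-2} (p₋₁ = 1, q₋₁ = 0):
  k = 0: a₀ = 5; p₀/q₀ = 5/1; p₀² − 33·q₀² = 25 − 33 = -8.
  k = 1: m = 5, d = 8, a = ⌊(5 + 5)/8⌋ = 1; p/q = (1·5 + 1)/(1·1 + 0) = 6/1; p² − 33·q² = 36 − 33 = 3.
  k = 2: m = 3, d = 3, a = ⌊(5 + 3)/3⌋ = 2; p/q = (2·6 + 5)/(2·1 + 1) = 17/3; p² − 33·q² = 289 − 297 = -8.
  k = 3: m = 3, d = 8, a = ⌊(5 + 3)/8⌋ = 1; p/q = (1·17 + 6)/(1·3 + 1) = 23/4; p² − 33·q² = 529 − 528 = 1.
  The first convergent with p² − 33·q² = 1 gives the fundamental solution (x₁, y₁) = (23, 4).
Step 2: Apply the recurrence (x_{n+1}, y_{n+1}) = (x₁x_n + 33y₁y_n, x₁y_n + y₁x_n) repeatedly.
  From (x_1, y_1) = (23, 4): x_2 = 23·23 + 33·4·4 = 1057; y_2 = 23·4 + 4·23 = 184.
Step 3: Verify x_2² - 33·y_2² = 1117249 - 1117248 = 1 (should be 1). ✓

(x_1, y_1) = (23, 4); (x_2, y_2) = (1057, 184).


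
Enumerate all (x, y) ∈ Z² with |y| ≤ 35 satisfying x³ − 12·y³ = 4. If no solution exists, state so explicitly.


The equation is x³ - 12y³ = 4. For fixed y, x³ = 12·y³ + 4, so a solution requires the RHS to be a perfect cube.
Strategy: iterate y from -35 to 35, compute RHS = 12·y³ + 4, and check whether it is a (positive or negative) perfect cube.
Check small values of y:
  y = 0: RHS = 4 is not a perfect cube.
  y = 1: RHS = 16 is not a perfect cube.
  y = -1: RHS = -8 = (-2)³ ⇒ x = -2 works.
  y = 2: RHS = 100 is not a perfect cube.
  y = -2: RHS = -92 is not a perfect cube.
  y = 3: RHS = 328 is not a perfect cube.
  y = -3: RHS = -320 is not a perfect cube.
Continuing the search up to |y| = 35 finds no further solutions beyond those listed.
Collected solutions: (-2, -1).

Solutions (with |y| ≤ 35): (-2, -1).


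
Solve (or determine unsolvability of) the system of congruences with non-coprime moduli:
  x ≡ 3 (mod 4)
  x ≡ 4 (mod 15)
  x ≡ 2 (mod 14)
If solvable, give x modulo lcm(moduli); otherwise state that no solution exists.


Moduli 4, 15, 14 are not pairwise coprime, so CRT works modulo lcm(m_i) when all pairwise compatibility conditions hold.
Pairwise compatibility: gcd(m_i, m_j) must divide a_i - a_j for every pair.
Merge one congruence at a time:
  Start: x ≡ 3 (mod 4).
  Combine with x ≡ 4 (mod 15): gcd(4, 15) = 1; 4 - 3 = 1, which IS divisible by 1, so compatible.
    Write x = 3 + 4·t and substitute into x ≡ 4 (mod 15): 4·t ≡ 4 − 3 = 1 (mod 15).
    The inverse of 4 mod 15 is 4 (since 4·4 = 16 = 1·15 + 1), so t ≡ 4·1 = 4 ≡ 4 (mod 15).
    Then x = 3 + 4·4 = 19, valid modulo lcm(4, 15) = 60: x ≡ 19 (mod 60).
  Combine with x ≡ 2 (mod 14): gcd(60, 14) = 2, and 2 - 19 = -17 is NOT divisible by 2.
    ⇒ system is inconsistent (no integer solution).

No solution (the system is inconsistent).


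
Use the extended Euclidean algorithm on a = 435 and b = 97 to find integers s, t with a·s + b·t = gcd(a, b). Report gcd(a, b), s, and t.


Euclidean algorithm on (435, 97) — divide until remainder is 0:
  435 = 4 · 97 + 47
  97 = 2 · 47 + 3
  47 = 15 · 3 + 2
  3 = 1 · 2 + 1
  2 = 2 · 1 + 0
gcd(435, 97) = 1.
Track Bezout coefficients alongside the remainders: start with r₀ = 435 = a·1 + b·0 (s = 1, t = 0) and r₁ = 97 = a·0 + b·1 (s = 0, t = 1); each new remainder r_{k+1} = r_{k-1} − q_k·r_k inherits s_{k+1} = s_{k-1} − q_k·s_k, t_{k+1} = t_{k-1} − q_k·t_k, so r_k = a·s_k + b·t_k at every step:
  q = 4: r = 47, s = 1 − 4·0 = 1, t = 0 − 4·1 = -4  (check: 435·1 + 97·(-4) = 47)
  q = 2: r = 3, s = 0 − 2·1 = -2, t = 1 − 2·(-4) = 9  (check: 435·(-2) + 97·9 = 3)
  q = 15: r = 2, s = 1 − 15·(-2) = 31, t = -4 − 15·9 = -139  (check: 435·31 + 97·(-139) = 2)
  q = 1: r = 1, s = -2 − 1·31 = -33, t = 9 − 1·(-139) = 148  (check: 435·(-33) + 97·148 = 1)
The row with r = 1 (the gcd) gives the Bezout coefficients s = -33, t = 148.
Result: 435 · (-33) + 97 · (148) = 1.

gcd(435, 97) = 1; s = -33, t = 148 (check: 435·(-33) + 97·148 = 1).


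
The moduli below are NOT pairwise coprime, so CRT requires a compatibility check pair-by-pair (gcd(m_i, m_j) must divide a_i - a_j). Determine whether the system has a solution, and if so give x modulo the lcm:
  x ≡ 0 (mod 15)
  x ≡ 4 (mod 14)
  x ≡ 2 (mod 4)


Moduli 15, 14, 4 are not pairwise coprime, so CRT works modulo lcm(m_i) when all pairwise compatibility conditions hold.
Pairwise compatibility: gcd(m_i, m_j) must divide a_i - a_j for every pair.
Merge one congruence at a time:
  Start: x ≡ 0 (mod 15).
  Combine with x ≡ 4 (mod 14): gcd(15, 14) = 1; 4 - 0 = 4, which IS divisible by 1, so compatible.
    Write x = 0 + 15·t and substitute into x ≡ 4 (mod 14): 15·t ≡ 4 − 0 = 4 (mod 14).
    Reduce coefficients mod 14: 1·t ≡ 4 (mod 14).
    So t ≡ 4 (mod 14).
    Then x = 0 + 15·4 = 60, valid modulo lcm(15, 14) = 210: x ≡ 60 (mod 210).
  Combine with x ≡ 2 (mod 4): gcd(210, 4) = 2; 2 - 60 = -58, which IS divisible by 2, so compatible.
    Write x = 60 + 210·t and substitute into x ≡ 2 (mod 4): 210·t ≡ 2 − 60 = -58 (mod 4).
    Divide the congruence (and modulus) by g = 2: 105·t ≡ -29 (mod 2).
    Reduce coefficients mod 2: 1·t ≡ 1 (mod 2).
    So t ≡ 1 (mod 2).
    Then x = 60 + 210·1 = 270, valid modulo lcm(210, 4) = 420: x ≡ 270 (mod 420).
Verify: 270 mod 15 = 0, 270 mod 14 = 4, 270 mod 4 = 2.

x ≡ 270 (mod 420).


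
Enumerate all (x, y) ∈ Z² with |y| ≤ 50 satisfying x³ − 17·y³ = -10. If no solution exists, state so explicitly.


The equation is x³ - 17y³ = -10. For fixed y, x³ = 17·y³ − 10, so a solution requires the RHS to be a perfect cube.
Strategy: iterate y from -50 to 50, compute RHS = 17·y³ − 10, and check whether it is a (positive or negative) perfect cube.
Check small values of y:
  y = 0: RHS = -10 is not a perfect cube.
  y = 1: RHS = 7 is not a perfect cube.
  y = -1: RHS = -27 = (-3)³ ⇒ x = -3 works.
  y = 2: RHS = 126 is not a perfect cube.
  y = -2: RHS = -146 is not a perfect cube.
  y = 3: RHS = 449 is not a perfect cube.
  y = -3: RHS = -469 is not a perfect cube.
Continuing the search up to |y| = 50 finds no further solutions beyond those listed.
Collected solutions: (-3, -1).

Solutions (with |y| ≤ 50): (-3, -1).


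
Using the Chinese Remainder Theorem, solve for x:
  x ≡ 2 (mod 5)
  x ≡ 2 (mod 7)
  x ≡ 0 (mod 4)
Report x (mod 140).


Moduli 5, 7, 4 are pairwise coprime; by CRT there is a unique solution modulo M = 5 · 7 · 4 = 140.
Solve pairwise, accumulating the modulus:
  Start with x ≡ 2 (mod 5).
  Combine with x ≡ 2 (mod 7): since gcd(5, 7) = 1, we get a unique residue mod 35.
    Write x = 2 + 5·t and substitute into x ≡ 2 (mod 7): 5·t ≡ 2 − 2 = 0 (mod 7).
    The inverse of 5 mod 7 is 3 (since 5·3 = 15 = 2·7 + 1), so t ≡ 3·0 = 0 ≡ 0 (mod 7).
    Then x = 2 + 5·0 = 2, valid modulo lcm(5, 7) = 35: x ≡ 2 (mod 35).
  Combine with x ≡ 0 (mod 4): since gcd(35, 4) = 1, we get a unique residue mod 140.
    Write x = 2 + 35·t and substitute into x ≡ 0 (mod 4): 35·t ≡ 0 − 2 = -2 (mod 4).
    Reduce coefficients mod 4: 3·t ≡ 2 (mod 4).
    The inverse of 3 mod 4 is 3 (since 3·3 = 9 = 2·4 + 1), so t ≡ 3·2 = 6 ≡ 2 (mod 4).
    Then x = 2 + 35·2 = 72, valid modulo lcm(35, 4) = 140: x ≡ 72 (mod 140).
Verify: 72 mod 5 = 2 ✓, 72 mod 7 = 2 ✓, 72 mod 4 = 0 ✓.

x ≡ 72 (mod 140).


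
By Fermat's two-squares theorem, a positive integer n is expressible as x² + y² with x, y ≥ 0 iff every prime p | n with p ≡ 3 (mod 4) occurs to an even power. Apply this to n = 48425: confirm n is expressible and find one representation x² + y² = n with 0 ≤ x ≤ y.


Step 1: Factor n = 48425 = 5^2 · 13 · 149.
Step 2: Check the mod-4 condition on each prime factor: 5 ≡ 1 (mod 4), exponent 2; 13 ≡ 1 (mod 4), exponent 1; 149 ≡ 1 (mod 4), exponent 1.
All primes ≡ 3 (mod 4) appear to even exponent (or don't appear), so by the two-squares theorem n IS expressible as a sum of two squares.
Step 3: Build a representation. Group n = k² · m with k = 5 and m = 13 · 149 = 1937 (a product of primes ≡ 1 (mod 4)); a representation of m scales to one of n via (k·x)² + (k·y)² = k²(x² + y²). Each prime p ≡ 1 (mod 4) is itself a sum of two squares; find a² by testing p − a² for a perfect square:
  13: 13 − 1² = 12, 13 − 2² = 9 = 3² ⇒ 13 = 2² + 3².
  149: 149 − 1² = 148, 149 − 2² = 145, 149 − 3² = 140, 149 − 4² = 133, 149 − 5² = 124, 149 − 6² = 113, 149 − 7² = 100 = 10² ⇒ 149 = 7² + 10².
  Combine using the Brahmagupta–Fibonacci identity (a² + b²)(c² + d²) = (ac − bd)² + (ad + bc)² = (ac + bd)² + (ad − bc)²:
  13 · 149 = 1937: from (2² + 3²)(7² + 10²), take (2·7 − 3·10, 2·10 + 3·7) = (14 − 30, 20 + 21) = (-16, 41); dropping signs (only squares matter) gives (16, 41); check 16² + 41² = 256 + 1681 = 1937 ✓.
  Scale by k = 5: (5·16, 5·41) = (80, 205).
Step 4: Order so x ≤ y and verify: 80² + 205² = 6400 + 42025 = 48425 = n. ✓

n = 48425 = 80² + 205² (one valid representation with x ≤ y).


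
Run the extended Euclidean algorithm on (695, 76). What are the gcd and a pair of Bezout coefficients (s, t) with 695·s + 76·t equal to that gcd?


Euclidean algorithm on (695, 76) — divide until remainder is 0:
  695 = 9 · 76 + 11
  76 = 6 · 11 + 10
  11 = 1 · 10 + 1
  10 = 10 · 1 + 0
gcd(695, 76) = 1.
Track Bezout coefficients alongside the remainders: start with r₀ = 695 = a·1 + b·0 (s = 1, t = 0) and r₁ = 76 = a·0 + b·1 (s = 0, t = 1); each new remainder r_{k+1} = r_{k-1} − q_k·r_k inherits s_{k+1} = s_{k-1} − q_k·s_k, t_{k+1} = t_{k-1} − q_k·t_k, so r_k = a·s_k + b·t_k at every step:
  q = 9: r = 11, s = 1 − 9·0 = 1, t = 0 − 9·1 = -9  (check: 695·1 + 76·(-9) = 11)
  q = 6: r = 10, s = 0 − 6·1 = -6, t = 1 − 6·(-9) = 55  (check: 695·(-6) + 76·55 = 10)
  q = 1: r = 1, s = 1 − 1·(-6) = 7, t = -9 − 1·55 = -64  (check: 695·7 + 76·(-64) = 1)
The row with r = 1 (the gcd) gives the Bezout coefficients s = 7, t = -64.
Result: 695 · (7) + 76 · (-64) = 1.

gcd(695, 76) = 1; s = 7, t = -64 (check: 695·7 + 76·(-64) = 1).


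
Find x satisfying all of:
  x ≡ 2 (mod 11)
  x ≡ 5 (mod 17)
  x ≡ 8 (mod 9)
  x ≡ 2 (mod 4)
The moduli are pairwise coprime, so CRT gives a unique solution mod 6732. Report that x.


Product of moduli M = 11 · 17 · 9 · 4 = 6732.
Merge one congruence at a time:
  Start: x ≡ 2 (mod 11).
  Combine with x ≡ 5 (mod 17); new modulus lcm = 187.
    Write x = 2 + 11·t and substitute into x ≡ 5 (mod 17): 11·t ≡ 5 − 2 = 3 (mod 17).
    The inverse of 11 mod 17 is 14 (since 11·14 = 154 = 9·17 + 1), so t ≡ 14·3 = 42 ≡ 8 (mod 17).
    Then x = 2 + 11·8 = 90, valid modulo lcm(11, 17) = 187: x ≡ 90 (mod 187).
  Combine with x ≡ 8 (mod 9); new modulus lcm = 1683.
    Write x = 90 + 187·t and substitute into x ≡ 8 (mod 9): 187·t ≡ 8 − 90 = -82 (mod 9).
    Reduce coefficients mod 9: 7·t ≡ 8 (mod 9).
    The inverse of 7 mod 9 is 4 (since 7·4 = 28 = 3·9 + 1), so t ≡ 4·8 = 32 ≡ 5 (mod 9).
    Then x = 90 + 187·5 = 1025, valid modulo lcm(187, 9) = 1683: x ≡ 1025 (mod 1683).
  Combine with x ≡ 2 (mod 4); new modulus lcm = 6732.
    Write x = 1025 + 1683·t and substitute into x ≡ 2 (mod 4): 1683·t ≡ 2 − 1025 = -1023 (mod 4).
    Reduce coefficients mod 4: 3·t ≡ 1 (mod 4).
    The inverse of 3 mod 4 is 3 (since 3·3 = 9 = 2·4 + 1), so t ≡ 3·1 = 3 ≡ 3 (mod 4).
    Then x = 1025 + 1683·3 = 6074, valid modulo lcm(1683, 4) = 6732: x ≡ 6074 (mod 6732).
Verify against each original: 6074 mod 11 = 2, 6074 mod 17 = 5, 6074 mod 9 = 8, 6074 mod 4 = 2.

x ≡ 6074 (mod 6732).


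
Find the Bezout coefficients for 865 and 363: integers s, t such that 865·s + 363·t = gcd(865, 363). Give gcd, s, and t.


Euclidean algorithm on (865, 363) — divide until remainder is 0:
  865 = 2 · 363 + 139
  363 = 2 · 139 + 85
  139 = 1 · 85 + 54
  85 = 1 · 54 + 31
  54 = 1 · 31 + 23
  31 = 1 · 23 + 8
  23 = 2 · 8 + 7
  8 = 1 · 7 + 1
  7 = 7 · 1 + 0
gcd(865, 363) = 1.
Track Bezout coefficients alongside the remainders: start with r₀ = 865 = a·1 + b·0 (s = 1, t = 0) and r₁ = 363 = a·0 + b·1 (s = 0, t = 1); each new remainder r_{k+1} = r_{k-1} − q_k·r_k inherits s_{k+1} = s_{k-1} − q_k·s_k, t_{k+1} = t_{k-1} − q_k·t_k, so r_k = a·s_k + b·t_k at every step:
  q = 2: r = 139, s = 1 − 2·0 = 1, t = 0 − 2·1 = -2  (check: 865·1 + 363·(-2) = 139)
  q = 2: r = 85, s = 0 − 2·1 = -2, t = 1 − 2·(-2) = 5  (check: 865·(-2) + 363·5 = 85)
  q = 1: r = 54, s = 1 − 1·(-2) = 3, t = -2 − 1·5 = -7  (check: 865·3 + 363·(-7) = 54)
  q = 1: r = 31, s = -2 − 1·3 = -5, t = 5 − 1·(-7) = 12  (check: 865·(-5) + 363·12 = 31)
  q = 1: r = 23, s = 3 − 1·(-5) = 8, t = -7 − 1·12 = -19  (check: 865·8 + 363·(-19) = 23)
  q = 1: r = 8, s = -5 − 1·8 = -13, t = 12 − 1·(-19) = 31  (check: 865·(-13) + 363·31 = 8)
  q = 2: r = 7, s = 8 − 2·(-13) = 34, t = -19 − 2·31 = -81  (check: 865·34 + 363·(-81) = 7)
  q = 1: r = 1, s = -13 − 1·34 = -47, t = 31 − 1·(-81) = 112  (check: 865·(-47) + 363·112 = 1)
The row with r = 1 (the gcd) gives the Bezout coefficients s = -47, t = 112.
Result: 865 · (-47) + 363 · (112) = 1.

gcd(865, 363) = 1; s = -47, t = 112 (check: 865·(-47) + 363·112 = 1).


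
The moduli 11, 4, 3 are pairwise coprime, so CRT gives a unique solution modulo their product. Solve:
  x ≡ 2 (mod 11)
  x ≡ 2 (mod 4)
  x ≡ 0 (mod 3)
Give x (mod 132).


Moduli 11, 4, 3 are pairwise coprime; by CRT there is a unique solution modulo M = 11 · 4 · 3 = 132.
Solve pairwise, accumulating the modulus:
  Start with x ≡ 2 (mod 11).
  Combine with x ≡ 2 (mod 4): since gcd(11, 4) = 1, we get a unique residue mod 44.
    Write x = 2 + 11·t and substitute into x ≡ 2 (mod 4): 11·t ≡ 2 − 2 = 0 (mod 4).
    Reduce coefficients mod 4: 3·t ≡ 0 (mod 4).
    The inverse of 3 mod 4 is 3 (since 3·3 = 9 = 2·4 + 1), so t ≡ 3·0 = 0 ≡ 0 (mod 4).
    Then x = 2 + 11·0 = 2, valid modulo lcm(11, 4) = 44: x ≡ 2 (mod 44).
  Combine with x ≡ 0 (mod 3): since gcd(44, 3) = 1, we get a unique residue mod 132.
    Write x = 2 + 44·t and substitute into x ≡ 0 (mod 3): 44·t ≡ 0 − 2 = -2 (mod 3).
    Reduce coefficients mod 3: 2·t ≡ 1 (mod 3).
    The inverse of 2 mod 3 is 2 (since 2·2 = 4 = 1·3 + 1), so t ≡ 2·1 = 2 ≡ 2 (mod 3).
    Then x = 2 + 44·2 = 90, valid modulo lcm(44, 3) = 132: x ≡ 90 (mod 132).
Verify: 90 mod 11 = 2 ✓, 90 mod 4 = 2 ✓, 90 mod 3 = 0 ✓.

x ≡ 90 (mod 132).
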